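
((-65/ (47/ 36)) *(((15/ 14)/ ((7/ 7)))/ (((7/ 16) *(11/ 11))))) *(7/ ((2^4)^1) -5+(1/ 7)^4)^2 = -269524265829975/ 106210693624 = -2537.64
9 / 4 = 2.25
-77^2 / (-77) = 77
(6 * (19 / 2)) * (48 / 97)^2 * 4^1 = 525312 / 9409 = 55.83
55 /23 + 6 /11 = 743 /253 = 2.94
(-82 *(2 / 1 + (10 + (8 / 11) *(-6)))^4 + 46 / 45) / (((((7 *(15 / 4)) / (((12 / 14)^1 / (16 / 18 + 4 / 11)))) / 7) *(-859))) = 367427716708 / 6202559825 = 59.24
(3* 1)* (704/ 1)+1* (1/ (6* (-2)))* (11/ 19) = 481525/ 228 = 2111.95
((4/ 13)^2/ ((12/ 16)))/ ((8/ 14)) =112/ 507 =0.22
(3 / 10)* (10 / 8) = 0.38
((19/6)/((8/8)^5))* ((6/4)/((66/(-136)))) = -323/33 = -9.79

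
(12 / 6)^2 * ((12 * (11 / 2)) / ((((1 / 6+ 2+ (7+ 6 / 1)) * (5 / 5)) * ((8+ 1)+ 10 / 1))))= 1584 / 1729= 0.92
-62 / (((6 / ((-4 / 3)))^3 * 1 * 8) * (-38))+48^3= 1531809761 / 13851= 110592.00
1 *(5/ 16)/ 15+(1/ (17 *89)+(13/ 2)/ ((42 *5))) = 44437/ 847280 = 0.05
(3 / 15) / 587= 1 / 2935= 0.00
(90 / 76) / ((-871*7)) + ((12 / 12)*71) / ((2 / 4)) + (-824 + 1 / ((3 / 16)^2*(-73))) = -103871813945 / 152217702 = -682.39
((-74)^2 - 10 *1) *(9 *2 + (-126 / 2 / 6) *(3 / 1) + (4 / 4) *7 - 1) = -40995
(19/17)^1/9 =19/153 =0.12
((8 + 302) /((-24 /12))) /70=-31 /14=-2.21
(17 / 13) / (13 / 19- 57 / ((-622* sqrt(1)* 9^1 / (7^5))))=602718 / 79190605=0.01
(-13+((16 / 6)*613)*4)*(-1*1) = -19577 / 3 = -6525.67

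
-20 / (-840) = 1 / 42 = 0.02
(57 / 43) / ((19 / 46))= 138 / 43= 3.21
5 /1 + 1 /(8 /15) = 55 /8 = 6.88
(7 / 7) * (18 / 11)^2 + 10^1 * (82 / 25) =21464 / 605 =35.48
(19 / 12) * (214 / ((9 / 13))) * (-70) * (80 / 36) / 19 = -973700 / 243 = -4007.00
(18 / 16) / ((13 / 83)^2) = 62001 / 1352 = 45.86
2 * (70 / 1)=140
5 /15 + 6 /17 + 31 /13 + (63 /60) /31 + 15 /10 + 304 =126855073 /411060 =308.60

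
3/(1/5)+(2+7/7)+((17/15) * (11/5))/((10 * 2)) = 27187/1500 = 18.12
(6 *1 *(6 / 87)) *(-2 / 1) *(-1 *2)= 48 / 29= 1.66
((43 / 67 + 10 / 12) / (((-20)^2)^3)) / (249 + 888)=593 / 29252736000000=0.00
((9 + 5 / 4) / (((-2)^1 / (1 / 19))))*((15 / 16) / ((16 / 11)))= -6765 / 38912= -0.17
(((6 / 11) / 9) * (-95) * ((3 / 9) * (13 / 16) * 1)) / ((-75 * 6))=247 / 71280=0.00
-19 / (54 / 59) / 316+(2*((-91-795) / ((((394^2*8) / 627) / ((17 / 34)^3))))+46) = 242762630243 / 5297894208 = 45.82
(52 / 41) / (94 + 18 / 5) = 65 / 5002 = 0.01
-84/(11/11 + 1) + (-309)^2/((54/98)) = 173238.33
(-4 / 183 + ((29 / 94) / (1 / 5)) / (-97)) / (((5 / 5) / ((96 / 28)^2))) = -864096 / 1946693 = -0.44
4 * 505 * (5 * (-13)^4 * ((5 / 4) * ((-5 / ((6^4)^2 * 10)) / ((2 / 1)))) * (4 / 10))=-72116525 / 3359232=-21.47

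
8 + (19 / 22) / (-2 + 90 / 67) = 6.68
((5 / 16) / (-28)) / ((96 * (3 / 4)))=-5 / 32256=-0.00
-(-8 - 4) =12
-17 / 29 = -0.59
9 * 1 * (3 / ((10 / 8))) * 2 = 216 / 5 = 43.20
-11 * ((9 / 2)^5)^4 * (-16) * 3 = 401202960148878650433 / 65536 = 6121871340162332.92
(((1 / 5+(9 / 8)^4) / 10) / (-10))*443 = -16347143 / 2048000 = -7.98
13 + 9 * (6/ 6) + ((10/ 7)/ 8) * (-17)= 531/ 28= 18.96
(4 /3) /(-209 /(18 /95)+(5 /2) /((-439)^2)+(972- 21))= -1156326 /131869333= -0.01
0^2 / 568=0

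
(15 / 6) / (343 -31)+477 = 297653 / 624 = 477.01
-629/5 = -125.80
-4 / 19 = -0.21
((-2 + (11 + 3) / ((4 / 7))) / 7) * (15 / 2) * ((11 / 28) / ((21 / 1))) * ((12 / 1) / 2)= 7425 / 2744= 2.71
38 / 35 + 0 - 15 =-487 / 35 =-13.91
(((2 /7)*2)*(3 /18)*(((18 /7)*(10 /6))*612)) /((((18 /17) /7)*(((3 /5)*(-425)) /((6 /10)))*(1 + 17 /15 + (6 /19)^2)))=-36822 /21161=-1.74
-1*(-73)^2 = -5329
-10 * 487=-4870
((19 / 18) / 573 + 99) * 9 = 1021105 / 1146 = 891.02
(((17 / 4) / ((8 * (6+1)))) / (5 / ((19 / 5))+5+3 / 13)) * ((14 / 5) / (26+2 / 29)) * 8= 121771 / 12224520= 0.01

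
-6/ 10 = -3/ 5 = -0.60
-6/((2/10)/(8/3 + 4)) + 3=-197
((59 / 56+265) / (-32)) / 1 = -14899 / 1792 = -8.31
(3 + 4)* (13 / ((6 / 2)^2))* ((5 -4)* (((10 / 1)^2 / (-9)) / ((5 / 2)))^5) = -9318400000 / 531441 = -17534.21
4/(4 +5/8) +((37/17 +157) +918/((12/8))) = 485614/629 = 772.04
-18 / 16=-9 / 8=-1.12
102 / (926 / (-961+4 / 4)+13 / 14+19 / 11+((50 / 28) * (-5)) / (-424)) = 199805760 / 3354227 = 59.57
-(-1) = 1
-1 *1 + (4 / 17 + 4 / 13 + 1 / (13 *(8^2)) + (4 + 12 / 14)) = 435767 / 99008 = 4.40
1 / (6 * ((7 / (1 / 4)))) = 1 / 168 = 0.01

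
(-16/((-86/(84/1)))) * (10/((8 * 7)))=120/43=2.79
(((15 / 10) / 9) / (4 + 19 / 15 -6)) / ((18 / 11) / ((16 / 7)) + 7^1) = -0.03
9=9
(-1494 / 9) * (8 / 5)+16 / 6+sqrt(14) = -3944 / 15+sqrt(14) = -259.19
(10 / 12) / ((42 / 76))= 95 / 63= 1.51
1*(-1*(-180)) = 180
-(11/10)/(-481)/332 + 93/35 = 29702789/11178440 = 2.66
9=9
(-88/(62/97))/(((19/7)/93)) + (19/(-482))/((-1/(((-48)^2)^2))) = 936568740/4579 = 204535.65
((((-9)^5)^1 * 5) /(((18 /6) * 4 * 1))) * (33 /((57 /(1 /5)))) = -216513 /76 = -2848.86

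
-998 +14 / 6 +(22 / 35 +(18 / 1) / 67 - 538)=-10783033 / 7035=-1532.77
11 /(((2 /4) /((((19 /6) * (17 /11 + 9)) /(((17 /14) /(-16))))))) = -493696 /51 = -9680.31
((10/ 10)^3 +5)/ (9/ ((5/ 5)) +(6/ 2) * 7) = 1/ 5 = 0.20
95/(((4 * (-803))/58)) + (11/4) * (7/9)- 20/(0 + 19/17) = -9596141/549252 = -17.47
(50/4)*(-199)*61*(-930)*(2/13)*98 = 27658711500/13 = 2127593192.31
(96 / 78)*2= 32 / 13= 2.46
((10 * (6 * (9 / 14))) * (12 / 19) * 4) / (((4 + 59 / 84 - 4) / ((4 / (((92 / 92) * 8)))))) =77760 / 1121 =69.37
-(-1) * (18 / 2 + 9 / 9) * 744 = 7440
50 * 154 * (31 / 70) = 3410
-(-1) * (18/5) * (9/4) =8.10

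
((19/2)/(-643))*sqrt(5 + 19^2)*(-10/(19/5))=25*sqrt(366)/643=0.74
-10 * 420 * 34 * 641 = -91534800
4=4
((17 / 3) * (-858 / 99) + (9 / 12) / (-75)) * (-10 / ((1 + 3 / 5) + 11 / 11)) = 44209 / 234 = 188.93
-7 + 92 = 85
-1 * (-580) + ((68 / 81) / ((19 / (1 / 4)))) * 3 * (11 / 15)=4463287 / 7695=580.02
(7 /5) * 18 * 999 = 125874 /5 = 25174.80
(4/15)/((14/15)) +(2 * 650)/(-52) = -173/7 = -24.71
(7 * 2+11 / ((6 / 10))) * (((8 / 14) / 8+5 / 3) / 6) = 7081 / 756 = 9.37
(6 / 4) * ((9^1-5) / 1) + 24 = 30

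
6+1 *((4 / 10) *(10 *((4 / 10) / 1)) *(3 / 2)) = 42 / 5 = 8.40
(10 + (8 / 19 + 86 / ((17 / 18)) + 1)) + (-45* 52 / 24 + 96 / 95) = 19349 / 3230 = 5.99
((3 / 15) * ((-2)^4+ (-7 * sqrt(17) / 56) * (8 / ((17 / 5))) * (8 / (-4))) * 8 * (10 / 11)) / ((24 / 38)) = 760 * sqrt(17) / 561+ 1216 / 33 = 42.43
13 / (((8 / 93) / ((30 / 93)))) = 195 / 4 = 48.75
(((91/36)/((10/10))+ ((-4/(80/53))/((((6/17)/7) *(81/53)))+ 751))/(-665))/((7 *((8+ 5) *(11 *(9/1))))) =-6990019/58232374200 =-0.00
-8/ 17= -0.47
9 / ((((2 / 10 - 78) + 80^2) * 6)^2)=25 / 3997021284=0.00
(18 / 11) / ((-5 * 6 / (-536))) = 29.24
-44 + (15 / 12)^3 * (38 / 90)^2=-43.65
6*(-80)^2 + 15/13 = 499215/13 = 38401.15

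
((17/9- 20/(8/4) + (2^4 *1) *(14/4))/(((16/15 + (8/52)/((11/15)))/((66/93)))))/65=52151/127317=0.41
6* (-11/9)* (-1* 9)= 66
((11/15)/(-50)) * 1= -11/750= -0.01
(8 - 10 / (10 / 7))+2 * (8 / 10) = 13 / 5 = 2.60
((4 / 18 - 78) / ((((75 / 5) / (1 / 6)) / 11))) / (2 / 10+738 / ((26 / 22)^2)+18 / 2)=-325325 / 18397692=-0.02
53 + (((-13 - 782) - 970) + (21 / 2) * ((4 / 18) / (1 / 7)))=-5087 / 3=-1695.67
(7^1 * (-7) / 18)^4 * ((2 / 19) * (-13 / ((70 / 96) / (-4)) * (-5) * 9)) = -85648472 / 4617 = -18550.68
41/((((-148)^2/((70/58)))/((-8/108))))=-1435/8575416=-0.00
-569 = -569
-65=-65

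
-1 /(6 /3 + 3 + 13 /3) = -3 /28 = -0.11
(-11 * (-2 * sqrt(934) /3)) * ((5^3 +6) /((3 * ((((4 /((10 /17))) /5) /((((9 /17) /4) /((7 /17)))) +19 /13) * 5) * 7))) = 187330 * sqrt(934) /116557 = 49.12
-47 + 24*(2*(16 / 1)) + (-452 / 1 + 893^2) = 797718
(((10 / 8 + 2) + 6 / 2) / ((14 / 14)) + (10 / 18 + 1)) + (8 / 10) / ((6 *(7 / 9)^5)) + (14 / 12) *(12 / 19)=517942849 / 57479940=9.01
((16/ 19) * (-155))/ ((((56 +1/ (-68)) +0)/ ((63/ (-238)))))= 4960/ 8037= 0.62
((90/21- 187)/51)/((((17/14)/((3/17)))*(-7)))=2558/34391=0.07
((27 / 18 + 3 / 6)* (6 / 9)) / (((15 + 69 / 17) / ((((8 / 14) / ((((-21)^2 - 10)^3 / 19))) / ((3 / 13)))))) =16796 / 408561443073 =0.00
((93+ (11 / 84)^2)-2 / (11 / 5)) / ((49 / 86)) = 307409537 / 1901592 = 161.66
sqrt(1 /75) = sqrt(3) /15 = 0.12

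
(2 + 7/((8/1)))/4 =23/32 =0.72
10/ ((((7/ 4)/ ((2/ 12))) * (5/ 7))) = 1.33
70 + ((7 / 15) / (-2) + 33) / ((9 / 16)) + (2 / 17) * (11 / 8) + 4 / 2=1197197 / 9180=130.41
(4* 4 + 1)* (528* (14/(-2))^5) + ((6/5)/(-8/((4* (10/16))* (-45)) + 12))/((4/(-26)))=-409734762267/2716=-150859632.65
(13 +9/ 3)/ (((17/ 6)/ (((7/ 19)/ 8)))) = 84/ 323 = 0.26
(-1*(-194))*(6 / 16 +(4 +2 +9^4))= 5096283 / 4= 1274070.75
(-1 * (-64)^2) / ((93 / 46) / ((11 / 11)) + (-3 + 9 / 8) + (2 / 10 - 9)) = 3768320 / 7961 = 473.35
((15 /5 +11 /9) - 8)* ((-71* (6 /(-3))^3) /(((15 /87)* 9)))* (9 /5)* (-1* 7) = 3920336 /225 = 17423.72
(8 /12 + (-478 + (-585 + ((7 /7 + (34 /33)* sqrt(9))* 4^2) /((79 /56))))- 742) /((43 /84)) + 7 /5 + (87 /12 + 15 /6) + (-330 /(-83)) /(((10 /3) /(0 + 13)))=-211361459377 /62029220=-3407.45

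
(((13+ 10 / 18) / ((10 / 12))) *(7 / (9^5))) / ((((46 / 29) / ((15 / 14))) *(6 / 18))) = 1769 / 452709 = 0.00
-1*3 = -3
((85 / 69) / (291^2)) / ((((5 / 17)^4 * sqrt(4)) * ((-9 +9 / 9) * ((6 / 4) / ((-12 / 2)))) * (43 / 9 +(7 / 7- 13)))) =-1419857 / 21099682500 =-0.00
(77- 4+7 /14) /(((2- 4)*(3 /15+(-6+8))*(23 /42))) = -15435 /506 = -30.50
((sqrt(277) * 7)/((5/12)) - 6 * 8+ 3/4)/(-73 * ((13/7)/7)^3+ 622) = -2470629/32452132+ 3294172 * sqrt(277)/121695495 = 0.37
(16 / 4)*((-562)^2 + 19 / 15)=18950716 / 15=1263381.07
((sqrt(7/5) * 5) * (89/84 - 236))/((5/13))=-51311 * sqrt(35)/84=-3613.81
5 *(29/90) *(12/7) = 58/21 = 2.76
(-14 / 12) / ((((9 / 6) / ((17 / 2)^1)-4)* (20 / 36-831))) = -357 / 971620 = -0.00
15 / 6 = 2.50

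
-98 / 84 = -7 / 6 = -1.17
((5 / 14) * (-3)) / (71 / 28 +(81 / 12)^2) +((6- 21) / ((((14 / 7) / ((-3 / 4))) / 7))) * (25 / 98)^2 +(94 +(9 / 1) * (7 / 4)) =6639458647 / 59127712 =112.29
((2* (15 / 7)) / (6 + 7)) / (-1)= -30 / 91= -0.33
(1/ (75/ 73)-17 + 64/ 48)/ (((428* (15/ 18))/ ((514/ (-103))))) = 283214/ 1377625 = 0.21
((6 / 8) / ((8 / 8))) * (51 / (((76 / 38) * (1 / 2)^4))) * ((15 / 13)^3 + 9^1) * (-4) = -28333152 / 2197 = -12896.29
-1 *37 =-37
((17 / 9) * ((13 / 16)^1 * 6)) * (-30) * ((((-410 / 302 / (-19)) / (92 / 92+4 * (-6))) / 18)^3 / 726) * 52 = 123756270625 / 1216548111249588615696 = 0.00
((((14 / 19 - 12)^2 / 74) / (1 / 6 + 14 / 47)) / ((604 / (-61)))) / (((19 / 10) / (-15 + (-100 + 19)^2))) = -6446032695540 / 5020081523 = -1284.05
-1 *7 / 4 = -7 / 4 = -1.75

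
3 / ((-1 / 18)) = -54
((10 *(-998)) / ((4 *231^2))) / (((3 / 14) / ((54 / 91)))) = -9980 / 77077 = -0.13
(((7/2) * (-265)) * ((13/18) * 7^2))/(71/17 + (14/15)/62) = -3113608225/397608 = -7830.85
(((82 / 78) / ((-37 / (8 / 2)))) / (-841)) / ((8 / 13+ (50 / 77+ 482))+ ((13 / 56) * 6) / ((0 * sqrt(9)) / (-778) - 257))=12981584 / 46422272996817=0.00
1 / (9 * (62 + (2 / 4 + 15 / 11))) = 22 / 12645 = 0.00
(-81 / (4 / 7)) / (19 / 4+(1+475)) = -0.29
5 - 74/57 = 211/57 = 3.70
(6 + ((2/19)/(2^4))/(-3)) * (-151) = -412985/456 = -905.67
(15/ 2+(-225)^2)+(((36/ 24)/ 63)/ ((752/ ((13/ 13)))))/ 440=703637827201/ 13896960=50632.50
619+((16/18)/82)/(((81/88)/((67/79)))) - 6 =1447458187/2361231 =613.01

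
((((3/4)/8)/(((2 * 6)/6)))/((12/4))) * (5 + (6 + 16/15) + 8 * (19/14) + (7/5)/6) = 1621/4480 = 0.36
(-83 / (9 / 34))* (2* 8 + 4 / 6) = -141100 / 27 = -5225.93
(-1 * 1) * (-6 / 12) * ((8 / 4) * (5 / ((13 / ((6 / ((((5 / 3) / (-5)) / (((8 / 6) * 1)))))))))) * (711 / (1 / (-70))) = 5972400 / 13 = 459415.38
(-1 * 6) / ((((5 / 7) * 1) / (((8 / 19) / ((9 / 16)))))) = -1792 / 285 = -6.29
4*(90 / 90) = 4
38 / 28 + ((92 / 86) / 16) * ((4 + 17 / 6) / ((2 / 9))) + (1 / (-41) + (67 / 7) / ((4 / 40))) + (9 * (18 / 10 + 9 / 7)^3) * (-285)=-36409896174821 / 483767200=-75263.26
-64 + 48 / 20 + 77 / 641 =-197043 / 3205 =-61.48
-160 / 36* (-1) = 40 / 9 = 4.44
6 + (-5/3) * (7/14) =31/6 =5.17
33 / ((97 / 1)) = 33 / 97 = 0.34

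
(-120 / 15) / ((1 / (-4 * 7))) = 224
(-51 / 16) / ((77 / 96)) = -3.97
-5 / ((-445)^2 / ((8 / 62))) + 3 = 3683261 / 1227755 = 3.00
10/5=2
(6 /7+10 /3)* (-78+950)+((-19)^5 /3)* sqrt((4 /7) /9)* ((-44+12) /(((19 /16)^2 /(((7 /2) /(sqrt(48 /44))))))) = 76736 /21+28094464* sqrt(231) /27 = 15818427.61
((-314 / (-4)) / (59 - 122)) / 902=-157 / 113652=-0.00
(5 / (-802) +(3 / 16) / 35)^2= 38809 / 50427193600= 0.00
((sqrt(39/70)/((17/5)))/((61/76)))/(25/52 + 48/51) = 1976*sqrt(2730)/536739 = 0.19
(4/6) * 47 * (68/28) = 1598/21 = 76.10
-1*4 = -4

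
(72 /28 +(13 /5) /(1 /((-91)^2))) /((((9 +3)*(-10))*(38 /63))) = -2260983 /7600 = -297.50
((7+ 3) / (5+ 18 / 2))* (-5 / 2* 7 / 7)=-25 / 14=-1.79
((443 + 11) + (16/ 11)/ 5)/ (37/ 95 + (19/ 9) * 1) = 2136303/ 11759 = 181.67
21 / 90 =7 / 30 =0.23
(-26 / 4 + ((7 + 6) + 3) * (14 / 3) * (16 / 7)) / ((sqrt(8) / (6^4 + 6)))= 213745 * sqrt(2) / 4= 75570.27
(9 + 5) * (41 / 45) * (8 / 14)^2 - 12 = -2468 / 315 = -7.83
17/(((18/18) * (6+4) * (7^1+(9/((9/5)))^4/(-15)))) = -0.05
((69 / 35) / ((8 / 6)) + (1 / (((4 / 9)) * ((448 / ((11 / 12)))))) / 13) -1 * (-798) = 372493221 / 465920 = 799.48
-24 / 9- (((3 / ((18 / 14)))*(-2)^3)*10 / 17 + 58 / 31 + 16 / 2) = -2462 / 1581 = -1.56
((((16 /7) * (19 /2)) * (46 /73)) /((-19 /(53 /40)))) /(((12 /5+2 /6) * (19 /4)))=-29256 /398069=-0.07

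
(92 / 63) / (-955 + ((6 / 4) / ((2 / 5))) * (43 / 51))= -6256 / 4077675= -0.00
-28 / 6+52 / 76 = -227 / 57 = -3.98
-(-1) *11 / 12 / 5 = 11 / 60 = 0.18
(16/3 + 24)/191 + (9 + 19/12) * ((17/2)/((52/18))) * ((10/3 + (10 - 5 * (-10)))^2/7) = 3721662257/208572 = 17843.54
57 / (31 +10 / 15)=9 / 5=1.80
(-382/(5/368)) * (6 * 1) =-843456/5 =-168691.20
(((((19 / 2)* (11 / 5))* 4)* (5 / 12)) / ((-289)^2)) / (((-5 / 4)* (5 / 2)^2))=-1672 / 31320375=-0.00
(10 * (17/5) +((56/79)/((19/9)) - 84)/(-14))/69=60004/103569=0.58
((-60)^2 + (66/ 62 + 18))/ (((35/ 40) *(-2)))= -448764/ 217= -2068.04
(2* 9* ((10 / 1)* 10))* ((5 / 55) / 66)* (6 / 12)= 150 / 121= 1.24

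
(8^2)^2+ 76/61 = 249932/61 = 4097.25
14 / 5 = 2.80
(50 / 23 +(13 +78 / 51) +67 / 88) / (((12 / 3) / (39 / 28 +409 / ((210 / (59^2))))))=31117458905 / 1051008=29607.25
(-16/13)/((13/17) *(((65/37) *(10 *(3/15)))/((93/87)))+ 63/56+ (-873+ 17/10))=0.00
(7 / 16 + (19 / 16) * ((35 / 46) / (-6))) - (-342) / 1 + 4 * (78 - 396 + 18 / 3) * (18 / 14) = -39019739 / 30912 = -1262.28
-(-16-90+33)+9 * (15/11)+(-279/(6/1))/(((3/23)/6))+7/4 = -90287/44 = -2051.98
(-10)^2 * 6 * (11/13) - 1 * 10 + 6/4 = 12979/26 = 499.19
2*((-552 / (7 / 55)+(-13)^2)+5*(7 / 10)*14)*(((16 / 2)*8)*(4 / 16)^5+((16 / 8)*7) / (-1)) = 3214991 / 28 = 114821.11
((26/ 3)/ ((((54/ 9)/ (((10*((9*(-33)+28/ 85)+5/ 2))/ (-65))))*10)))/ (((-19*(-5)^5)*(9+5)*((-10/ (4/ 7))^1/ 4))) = -100018/ 55641796875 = -0.00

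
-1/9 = -0.11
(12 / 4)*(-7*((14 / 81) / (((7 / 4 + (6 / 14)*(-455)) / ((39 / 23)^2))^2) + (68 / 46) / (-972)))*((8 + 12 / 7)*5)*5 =102410580707950 / 13544262144009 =7.56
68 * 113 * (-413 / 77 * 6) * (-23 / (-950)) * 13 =-406660332 / 5225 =-77829.73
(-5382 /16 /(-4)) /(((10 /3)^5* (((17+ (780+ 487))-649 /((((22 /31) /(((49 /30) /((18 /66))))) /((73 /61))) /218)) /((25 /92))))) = -15608619 /401265055078400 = -0.00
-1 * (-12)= 12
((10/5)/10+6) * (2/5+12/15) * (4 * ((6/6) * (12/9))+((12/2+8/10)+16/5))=2852/25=114.08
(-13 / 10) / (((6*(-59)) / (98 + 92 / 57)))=36907 / 100890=0.37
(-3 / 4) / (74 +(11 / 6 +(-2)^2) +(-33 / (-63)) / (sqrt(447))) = -94423833 / 10050891478 +693 * sqrt(447) / 5025445739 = -0.01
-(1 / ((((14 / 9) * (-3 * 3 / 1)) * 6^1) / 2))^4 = -1 / 3111696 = -0.00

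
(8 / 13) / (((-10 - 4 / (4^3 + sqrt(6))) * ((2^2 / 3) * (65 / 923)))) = -2191557 / 3364855 - 213 * sqrt(6) / 3364855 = -0.65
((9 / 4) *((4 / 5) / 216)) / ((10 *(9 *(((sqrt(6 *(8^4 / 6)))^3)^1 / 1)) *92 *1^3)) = 1 / 260466278400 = 0.00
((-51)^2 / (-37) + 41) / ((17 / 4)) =-4336 / 629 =-6.89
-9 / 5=-1.80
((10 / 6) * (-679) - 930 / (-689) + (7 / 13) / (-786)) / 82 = -204042667 / 14802476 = -13.78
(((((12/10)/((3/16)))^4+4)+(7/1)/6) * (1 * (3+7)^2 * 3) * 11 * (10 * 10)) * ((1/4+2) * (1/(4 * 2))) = 156193067.25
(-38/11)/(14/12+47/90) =-45/22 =-2.05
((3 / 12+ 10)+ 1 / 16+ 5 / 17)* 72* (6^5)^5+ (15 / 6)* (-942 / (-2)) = 738192428697124696267875 / 34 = 21711542020503667537290.44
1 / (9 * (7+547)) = 1 / 4986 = 0.00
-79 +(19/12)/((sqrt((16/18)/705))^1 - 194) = -37734363041/477600824 - 19 * sqrt(1410)/477600824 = -79.01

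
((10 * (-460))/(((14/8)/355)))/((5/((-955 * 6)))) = 7485672000/7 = 1069381714.29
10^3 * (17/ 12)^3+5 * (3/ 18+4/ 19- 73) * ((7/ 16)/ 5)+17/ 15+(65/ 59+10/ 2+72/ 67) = 914888927407/ 324462240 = 2819.71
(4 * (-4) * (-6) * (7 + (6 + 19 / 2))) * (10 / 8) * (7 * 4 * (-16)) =-1209600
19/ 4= 4.75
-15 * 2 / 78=-5 / 13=-0.38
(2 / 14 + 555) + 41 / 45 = 175157 / 315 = 556.05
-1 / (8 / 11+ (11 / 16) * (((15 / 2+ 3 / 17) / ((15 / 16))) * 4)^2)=-79475 / 58672136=-0.00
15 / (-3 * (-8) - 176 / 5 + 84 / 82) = -3075 / 2086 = -1.47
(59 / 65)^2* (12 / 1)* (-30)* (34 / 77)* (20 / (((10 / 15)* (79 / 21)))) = -153386784 / 146861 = -1044.44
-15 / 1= -15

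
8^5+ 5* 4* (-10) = 32568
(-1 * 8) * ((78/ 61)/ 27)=-208/ 549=-0.38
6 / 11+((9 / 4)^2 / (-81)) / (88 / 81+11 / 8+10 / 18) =22569 / 43010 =0.52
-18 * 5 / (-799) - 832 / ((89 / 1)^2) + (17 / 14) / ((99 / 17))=1895743123 / 8771826294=0.22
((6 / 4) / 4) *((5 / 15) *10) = 5 / 4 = 1.25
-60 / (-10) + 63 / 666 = 451 / 74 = 6.09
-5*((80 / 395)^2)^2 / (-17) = 327680 / 662151377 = 0.00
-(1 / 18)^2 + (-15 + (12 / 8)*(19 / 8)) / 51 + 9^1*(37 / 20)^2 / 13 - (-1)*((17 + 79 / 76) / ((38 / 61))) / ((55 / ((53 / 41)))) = 1645330859021 / 582895942200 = 2.82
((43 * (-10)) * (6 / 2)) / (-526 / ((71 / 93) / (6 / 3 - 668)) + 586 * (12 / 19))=-290035 / 103251274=-0.00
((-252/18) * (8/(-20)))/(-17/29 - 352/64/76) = -123424/14515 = -8.50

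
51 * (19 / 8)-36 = 681 / 8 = 85.12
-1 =-1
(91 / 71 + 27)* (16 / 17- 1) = -2008 / 1207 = -1.66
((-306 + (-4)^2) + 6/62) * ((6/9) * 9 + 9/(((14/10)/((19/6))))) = -7641.02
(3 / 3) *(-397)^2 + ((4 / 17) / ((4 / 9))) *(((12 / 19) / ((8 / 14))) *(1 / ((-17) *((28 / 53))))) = 3461722645 / 21964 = 157608.93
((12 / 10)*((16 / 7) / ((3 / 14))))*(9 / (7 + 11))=32 / 5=6.40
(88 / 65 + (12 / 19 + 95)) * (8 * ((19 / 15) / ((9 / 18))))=1916432 / 975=1965.57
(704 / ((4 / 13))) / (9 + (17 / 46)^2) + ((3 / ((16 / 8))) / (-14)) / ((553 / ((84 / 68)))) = 182056132435 / 726998132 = 250.42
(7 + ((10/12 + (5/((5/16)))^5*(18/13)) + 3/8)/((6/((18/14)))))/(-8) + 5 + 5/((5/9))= -452832329/11648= -38876.40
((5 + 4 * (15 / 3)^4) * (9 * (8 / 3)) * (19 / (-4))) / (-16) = 142785 / 8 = 17848.12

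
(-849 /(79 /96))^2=6642902016 /6241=1064397.05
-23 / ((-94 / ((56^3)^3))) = 1325232950078006.47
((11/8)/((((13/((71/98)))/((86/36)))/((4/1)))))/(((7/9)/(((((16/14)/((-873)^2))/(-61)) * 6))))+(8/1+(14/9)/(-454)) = 878015882837825/109799013269673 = 8.00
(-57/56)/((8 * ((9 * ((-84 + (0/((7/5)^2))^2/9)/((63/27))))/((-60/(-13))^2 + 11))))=103721/8176896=0.01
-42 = -42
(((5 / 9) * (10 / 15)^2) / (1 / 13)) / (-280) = -13 / 1134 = -0.01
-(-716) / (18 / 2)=716 / 9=79.56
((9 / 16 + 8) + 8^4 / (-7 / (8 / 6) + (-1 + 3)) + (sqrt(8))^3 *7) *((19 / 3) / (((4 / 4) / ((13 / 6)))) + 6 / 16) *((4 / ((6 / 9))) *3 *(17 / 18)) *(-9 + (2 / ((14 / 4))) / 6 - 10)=254792533615 / 44928 - 13700470 *sqrt(2) / 27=4953523.06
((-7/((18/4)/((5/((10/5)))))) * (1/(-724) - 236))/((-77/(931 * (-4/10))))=17675035/3982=4438.73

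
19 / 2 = 9.50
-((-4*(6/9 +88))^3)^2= -1450941049410420736/729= -1990316940206338.46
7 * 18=126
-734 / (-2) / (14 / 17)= 6239 / 14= 445.64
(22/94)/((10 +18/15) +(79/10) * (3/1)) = 110/16403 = 0.01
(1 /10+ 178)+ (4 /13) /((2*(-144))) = 833503 /4680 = 178.10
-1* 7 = -7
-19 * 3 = -57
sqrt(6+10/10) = sqrt(7) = 2.65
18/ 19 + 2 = 56/ 19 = 2.95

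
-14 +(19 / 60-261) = -16481 / 60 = -274.68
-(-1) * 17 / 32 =17 / 32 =0.53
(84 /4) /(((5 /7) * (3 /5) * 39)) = 49 /39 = 1.26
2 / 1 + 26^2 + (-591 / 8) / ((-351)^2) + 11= 226361107 / 328536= 689.00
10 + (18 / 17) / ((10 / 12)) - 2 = 788 / 85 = 9.27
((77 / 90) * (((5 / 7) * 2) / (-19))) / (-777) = 11 / 132867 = 0.00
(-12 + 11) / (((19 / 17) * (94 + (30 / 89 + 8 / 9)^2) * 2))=-10907217 / 2328443084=-0.00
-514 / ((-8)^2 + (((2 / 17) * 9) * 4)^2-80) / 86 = -74273 / 24080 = -3.08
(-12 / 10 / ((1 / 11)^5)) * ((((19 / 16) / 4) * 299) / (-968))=22684233 / 1280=17722.06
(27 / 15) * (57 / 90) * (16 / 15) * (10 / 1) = 304 / 25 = 12.16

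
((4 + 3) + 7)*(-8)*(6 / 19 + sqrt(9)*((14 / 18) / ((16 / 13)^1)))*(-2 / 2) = 14119 / 57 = 247.70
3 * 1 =3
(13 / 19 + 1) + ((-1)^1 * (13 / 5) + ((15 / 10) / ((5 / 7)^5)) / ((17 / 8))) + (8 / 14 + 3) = 45587722 / 7065625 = 6.45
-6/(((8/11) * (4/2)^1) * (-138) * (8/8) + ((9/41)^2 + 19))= 55473/1679714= 0.03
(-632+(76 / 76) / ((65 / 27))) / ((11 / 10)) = -82106 / 143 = -574.17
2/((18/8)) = 8/9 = 0.89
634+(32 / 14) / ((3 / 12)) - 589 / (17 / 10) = 35304 / 119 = 296.67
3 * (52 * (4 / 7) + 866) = 18810 / 7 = 2687.14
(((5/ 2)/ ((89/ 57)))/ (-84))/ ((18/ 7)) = -95/ 12816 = -0.01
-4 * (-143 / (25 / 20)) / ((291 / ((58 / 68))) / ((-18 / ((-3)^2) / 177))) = -66352 / 4378095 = -0.02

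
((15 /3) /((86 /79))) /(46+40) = 395 /7396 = 0.05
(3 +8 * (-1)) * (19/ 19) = -5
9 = 9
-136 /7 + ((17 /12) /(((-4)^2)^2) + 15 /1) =-95113 /21504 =-4.42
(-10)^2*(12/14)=85.71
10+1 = 11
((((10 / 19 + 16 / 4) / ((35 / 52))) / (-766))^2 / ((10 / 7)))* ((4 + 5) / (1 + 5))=0.00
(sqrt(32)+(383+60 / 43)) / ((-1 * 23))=-16529 / 989-4 * sqrt(2) / 23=-16.96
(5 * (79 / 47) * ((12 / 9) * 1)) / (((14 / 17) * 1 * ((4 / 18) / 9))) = 551.08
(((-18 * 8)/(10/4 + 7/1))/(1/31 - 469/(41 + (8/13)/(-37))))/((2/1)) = 43999416/66248687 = 0.66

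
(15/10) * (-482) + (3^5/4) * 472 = 27951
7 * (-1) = -7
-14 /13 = -1.08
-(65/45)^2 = -169/81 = -2.09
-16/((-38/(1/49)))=8/931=0.01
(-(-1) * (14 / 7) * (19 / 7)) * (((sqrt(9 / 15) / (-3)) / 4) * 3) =-19 * sqrt(15) / 70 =-1.05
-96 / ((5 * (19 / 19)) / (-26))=2496 / 5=499.20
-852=-852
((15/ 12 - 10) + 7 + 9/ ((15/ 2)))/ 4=-11/ 80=-0.14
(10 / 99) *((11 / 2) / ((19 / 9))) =0.26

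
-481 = -481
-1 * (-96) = 96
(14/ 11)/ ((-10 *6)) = -7/ 330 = -0.02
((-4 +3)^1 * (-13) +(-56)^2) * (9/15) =9447/5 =1889.40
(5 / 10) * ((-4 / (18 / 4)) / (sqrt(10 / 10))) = -4 / 9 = -0.44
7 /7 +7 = 8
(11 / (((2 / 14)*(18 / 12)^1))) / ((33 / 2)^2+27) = 88 / 513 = 0.17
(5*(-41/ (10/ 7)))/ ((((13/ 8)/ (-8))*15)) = 9184/ 195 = 47.10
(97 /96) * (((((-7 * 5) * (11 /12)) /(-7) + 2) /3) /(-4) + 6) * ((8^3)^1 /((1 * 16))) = 76145 /432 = 176.26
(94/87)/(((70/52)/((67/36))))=40937/27405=1.49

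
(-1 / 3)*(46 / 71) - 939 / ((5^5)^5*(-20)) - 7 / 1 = -7.22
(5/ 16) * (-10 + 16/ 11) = -235/ 88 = -2.67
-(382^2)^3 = -3107278481449024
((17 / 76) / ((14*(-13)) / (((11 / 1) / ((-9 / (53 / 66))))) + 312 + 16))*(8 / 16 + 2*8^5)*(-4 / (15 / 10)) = -76.14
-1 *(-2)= 2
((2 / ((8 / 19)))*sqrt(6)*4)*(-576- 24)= -27924.18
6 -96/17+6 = 6.35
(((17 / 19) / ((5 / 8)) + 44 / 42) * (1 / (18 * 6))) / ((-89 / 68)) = -84082 / 4793985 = -0.02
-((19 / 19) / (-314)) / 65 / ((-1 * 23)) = -1 / 469430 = -0.00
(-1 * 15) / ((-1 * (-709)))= -15 / 709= -0.02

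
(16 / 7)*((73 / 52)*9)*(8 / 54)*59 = 68912 / 273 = 252.42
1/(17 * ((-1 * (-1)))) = 1/17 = 0.06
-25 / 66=-0.38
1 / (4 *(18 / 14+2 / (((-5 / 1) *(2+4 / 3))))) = 175 / 816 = 0.21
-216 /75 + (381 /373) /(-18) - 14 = -947611 /55950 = -16.94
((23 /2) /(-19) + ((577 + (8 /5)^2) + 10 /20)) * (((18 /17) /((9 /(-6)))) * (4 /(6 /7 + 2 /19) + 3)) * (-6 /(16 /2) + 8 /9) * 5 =-21010063 /10336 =-2032.71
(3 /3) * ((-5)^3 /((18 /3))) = -125 /6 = -20.83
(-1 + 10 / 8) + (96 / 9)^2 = 4105 / 36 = 114.03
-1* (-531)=531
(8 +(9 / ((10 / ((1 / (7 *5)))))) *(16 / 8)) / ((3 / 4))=5636 / 525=10.74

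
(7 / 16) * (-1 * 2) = -7 / 8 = -0.88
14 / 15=0.93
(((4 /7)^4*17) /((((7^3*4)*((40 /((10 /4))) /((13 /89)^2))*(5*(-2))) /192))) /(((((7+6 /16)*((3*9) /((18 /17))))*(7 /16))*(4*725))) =-1384448 /9766171712703875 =-0.00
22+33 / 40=913 / 40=22.82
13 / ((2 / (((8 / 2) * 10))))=260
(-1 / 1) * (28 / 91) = -4 / 13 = -0.31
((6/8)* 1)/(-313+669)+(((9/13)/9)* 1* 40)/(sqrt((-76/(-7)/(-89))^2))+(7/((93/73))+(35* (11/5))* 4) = 338.72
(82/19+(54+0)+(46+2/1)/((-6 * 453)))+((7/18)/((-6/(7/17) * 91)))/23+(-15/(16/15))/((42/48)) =465542649521/11024844012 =42.23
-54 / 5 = -10.80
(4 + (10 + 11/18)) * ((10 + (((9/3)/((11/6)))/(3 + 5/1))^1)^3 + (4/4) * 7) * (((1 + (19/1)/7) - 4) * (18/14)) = -23963281031/4174016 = -5741.06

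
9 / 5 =1.80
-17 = -17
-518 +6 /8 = -517.25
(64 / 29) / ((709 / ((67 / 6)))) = 2144 / 61683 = 0.03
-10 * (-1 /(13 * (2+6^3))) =5 /1417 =0.00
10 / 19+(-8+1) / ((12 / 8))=-236 / 57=-4.14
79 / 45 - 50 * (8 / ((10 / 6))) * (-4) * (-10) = -431921 / 45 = -9598.24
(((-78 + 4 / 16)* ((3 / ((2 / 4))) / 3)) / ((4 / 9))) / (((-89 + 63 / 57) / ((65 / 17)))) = 691353 / 45424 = 15.22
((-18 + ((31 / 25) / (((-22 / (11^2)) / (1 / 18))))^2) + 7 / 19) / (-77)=269140661 / 1185030000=0.23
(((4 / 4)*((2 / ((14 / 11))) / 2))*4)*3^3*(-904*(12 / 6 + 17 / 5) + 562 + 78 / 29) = -371815488 / 1015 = -366320.68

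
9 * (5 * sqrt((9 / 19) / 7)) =135 * sqrt(133) / 133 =11.71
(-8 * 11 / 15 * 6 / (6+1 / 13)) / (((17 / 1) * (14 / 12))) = -13728 / 47005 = -0.29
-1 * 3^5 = -243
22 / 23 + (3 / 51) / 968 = 362055 / 378488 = 0.96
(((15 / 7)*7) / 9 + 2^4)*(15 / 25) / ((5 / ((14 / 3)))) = 742 / 75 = 9.89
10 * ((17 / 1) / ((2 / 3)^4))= 6885 / 8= 860.62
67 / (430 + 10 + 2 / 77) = 5159 / 33882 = 0.15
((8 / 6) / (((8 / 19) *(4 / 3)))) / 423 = 19 / 3384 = 0.01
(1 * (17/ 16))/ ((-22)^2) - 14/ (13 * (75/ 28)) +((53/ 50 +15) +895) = 6875848351/ 7550400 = 910.66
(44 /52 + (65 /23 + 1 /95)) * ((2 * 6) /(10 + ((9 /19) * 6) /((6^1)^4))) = 30127392 /6818695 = 4.42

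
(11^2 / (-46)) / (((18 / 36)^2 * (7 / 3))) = -726 / 161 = -4.51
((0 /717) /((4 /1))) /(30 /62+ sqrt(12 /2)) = 0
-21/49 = -3/7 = -0.43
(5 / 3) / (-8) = -5 / 24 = -0.21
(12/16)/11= 3/44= 0.07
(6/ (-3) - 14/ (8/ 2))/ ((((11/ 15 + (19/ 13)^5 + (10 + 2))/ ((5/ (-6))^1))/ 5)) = 510527875/ 432233792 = 1.18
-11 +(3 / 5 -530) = -540.40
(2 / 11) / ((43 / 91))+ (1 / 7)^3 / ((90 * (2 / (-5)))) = 2246863 / 5840604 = 0.38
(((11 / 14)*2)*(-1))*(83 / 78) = -913 / 546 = -1.67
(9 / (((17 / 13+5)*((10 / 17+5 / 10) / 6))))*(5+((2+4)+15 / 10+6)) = 5967 / 41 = 145.54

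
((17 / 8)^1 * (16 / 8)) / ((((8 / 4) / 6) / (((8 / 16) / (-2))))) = -51 / 16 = -3.19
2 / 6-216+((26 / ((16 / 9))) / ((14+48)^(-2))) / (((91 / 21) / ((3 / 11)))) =219289 / 66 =3322.56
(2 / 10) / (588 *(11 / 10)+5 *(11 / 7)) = 7 / 22913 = 0.00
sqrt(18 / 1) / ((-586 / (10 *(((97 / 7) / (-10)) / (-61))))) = -291 *sqrt(2) / 250222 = -0.00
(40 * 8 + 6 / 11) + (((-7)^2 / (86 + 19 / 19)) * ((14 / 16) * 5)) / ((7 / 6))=411711 / 1276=322.66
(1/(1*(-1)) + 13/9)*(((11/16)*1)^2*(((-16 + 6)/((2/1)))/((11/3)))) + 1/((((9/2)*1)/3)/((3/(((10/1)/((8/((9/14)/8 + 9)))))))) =-35881/325440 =-0.11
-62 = -62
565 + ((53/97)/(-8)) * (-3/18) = 2630693/4656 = 565.01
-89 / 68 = -1.31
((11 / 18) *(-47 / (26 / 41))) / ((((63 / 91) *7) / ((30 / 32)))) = -105985 / 12096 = -8.76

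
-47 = -47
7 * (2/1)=14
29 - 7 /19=544 /19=28.63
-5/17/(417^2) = -5/2956113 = -0.00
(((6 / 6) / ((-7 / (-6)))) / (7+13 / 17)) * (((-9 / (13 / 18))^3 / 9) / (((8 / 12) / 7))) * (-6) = 36137988 / 24167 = 1495.34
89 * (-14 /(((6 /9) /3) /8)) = -44856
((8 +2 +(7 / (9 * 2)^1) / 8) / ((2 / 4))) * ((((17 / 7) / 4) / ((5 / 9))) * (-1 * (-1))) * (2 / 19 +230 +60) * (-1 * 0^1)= 0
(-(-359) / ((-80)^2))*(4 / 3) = 359 / 4800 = 0.07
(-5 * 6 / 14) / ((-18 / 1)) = 5 / 42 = 0.12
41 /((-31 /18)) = -738 /31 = -23.81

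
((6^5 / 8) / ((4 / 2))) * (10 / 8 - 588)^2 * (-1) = -1338543387 / 8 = -167317923.38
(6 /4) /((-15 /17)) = -17 /10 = -1.70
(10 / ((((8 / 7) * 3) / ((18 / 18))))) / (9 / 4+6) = 35 / 99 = 0.35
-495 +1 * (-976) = -1471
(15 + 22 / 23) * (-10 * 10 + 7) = -34131 / 23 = -1483.96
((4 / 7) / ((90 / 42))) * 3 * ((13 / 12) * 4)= 52 / 15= 3.47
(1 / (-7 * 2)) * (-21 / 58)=3 / 116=0.03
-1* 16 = -16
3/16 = 0.19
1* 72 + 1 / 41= 2953 / 41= 72.02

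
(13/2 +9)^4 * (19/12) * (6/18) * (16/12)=17546899/432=40617.82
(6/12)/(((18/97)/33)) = 1067/12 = 88.92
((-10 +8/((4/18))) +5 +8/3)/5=101/15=6.73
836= 836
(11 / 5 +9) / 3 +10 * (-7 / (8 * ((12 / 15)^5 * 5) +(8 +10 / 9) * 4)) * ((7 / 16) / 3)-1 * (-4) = 251768959 / 33447360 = 7.53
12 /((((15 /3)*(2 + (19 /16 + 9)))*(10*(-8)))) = -4 /1625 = -0.00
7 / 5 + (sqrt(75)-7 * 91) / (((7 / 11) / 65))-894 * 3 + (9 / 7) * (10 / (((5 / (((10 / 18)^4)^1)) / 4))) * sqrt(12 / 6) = -338728 / 5 + 5000 * sqrt(2) / 5103 + 3575 * sqrt(3) / 7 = -66859.63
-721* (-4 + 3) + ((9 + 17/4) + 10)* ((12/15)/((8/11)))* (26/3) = 18853/20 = 942.65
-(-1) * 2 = 2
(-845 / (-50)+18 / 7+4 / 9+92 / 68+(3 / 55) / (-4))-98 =-3616523 / 47124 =-76.74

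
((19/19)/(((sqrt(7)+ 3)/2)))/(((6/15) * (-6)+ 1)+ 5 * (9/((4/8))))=15/443 - 5 * sqrt(7)/443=0.00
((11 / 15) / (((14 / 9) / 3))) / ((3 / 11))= 363 / 70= 5.19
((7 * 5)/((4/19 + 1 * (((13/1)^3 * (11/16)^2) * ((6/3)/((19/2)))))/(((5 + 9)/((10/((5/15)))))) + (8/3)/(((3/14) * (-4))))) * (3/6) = 1340640/35684219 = 0.04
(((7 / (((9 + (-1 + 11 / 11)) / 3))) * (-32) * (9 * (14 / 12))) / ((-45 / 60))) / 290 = 1568 / 435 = 3.60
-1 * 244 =-244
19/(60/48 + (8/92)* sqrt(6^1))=201020/12841 -13984* sqrt(6)/12841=12.99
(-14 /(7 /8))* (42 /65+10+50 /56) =-84004 /455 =-184.62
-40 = -40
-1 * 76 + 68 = -8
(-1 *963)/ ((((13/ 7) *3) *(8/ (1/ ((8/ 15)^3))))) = -7583625/ 53248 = -142.42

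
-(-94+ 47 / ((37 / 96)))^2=-1069156 / 1369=-780.98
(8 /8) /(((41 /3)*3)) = 1 /41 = 0.02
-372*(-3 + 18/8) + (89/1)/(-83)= 277.93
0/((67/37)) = 0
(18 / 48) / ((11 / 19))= 57 / 88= 0.65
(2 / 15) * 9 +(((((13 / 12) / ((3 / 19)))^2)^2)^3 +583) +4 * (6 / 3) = 257830010966649963789444956261 / 23691906691608084480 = 10882619720.01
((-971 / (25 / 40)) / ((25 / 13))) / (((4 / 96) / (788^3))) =-1185884693041152 / 125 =-9487077544329.22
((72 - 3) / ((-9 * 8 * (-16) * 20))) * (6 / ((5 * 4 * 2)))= 23 / 51200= 0.00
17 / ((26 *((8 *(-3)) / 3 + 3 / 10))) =-85 / 1001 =-0.08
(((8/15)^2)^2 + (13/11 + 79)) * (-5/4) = -22348153/222750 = -100.33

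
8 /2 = 4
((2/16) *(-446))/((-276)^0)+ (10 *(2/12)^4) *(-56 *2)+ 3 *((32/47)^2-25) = -93203059/715716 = -130.22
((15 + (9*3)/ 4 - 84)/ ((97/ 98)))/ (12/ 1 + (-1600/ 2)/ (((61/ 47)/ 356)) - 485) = 744261/ 2602403882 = 0.00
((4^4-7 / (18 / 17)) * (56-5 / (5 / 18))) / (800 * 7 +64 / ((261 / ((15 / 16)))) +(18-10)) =2473439 / 1463748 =1.69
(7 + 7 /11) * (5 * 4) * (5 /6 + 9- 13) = -5320 /11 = -483.64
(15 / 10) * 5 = 15 / 2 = 7.50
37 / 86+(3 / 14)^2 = 4013 / 8428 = 0.48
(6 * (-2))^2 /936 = 2 /13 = 0.15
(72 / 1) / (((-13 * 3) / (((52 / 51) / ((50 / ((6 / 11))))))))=-96 / 4675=-0.02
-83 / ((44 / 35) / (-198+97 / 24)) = 13522775 / 1056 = 12805.66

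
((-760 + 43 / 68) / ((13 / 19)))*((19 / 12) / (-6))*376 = 876124979 / 7956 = 110121.29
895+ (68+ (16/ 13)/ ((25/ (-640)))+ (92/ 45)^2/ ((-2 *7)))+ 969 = 350158204/ 184275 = 1900.19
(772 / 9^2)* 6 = 1544 / 27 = 57.19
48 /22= 24 /11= 2.18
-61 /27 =-2.26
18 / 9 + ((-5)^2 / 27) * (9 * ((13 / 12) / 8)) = 901 / 288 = 3.13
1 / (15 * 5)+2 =151 / 75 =2.01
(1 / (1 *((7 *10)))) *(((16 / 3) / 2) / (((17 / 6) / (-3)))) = -24 / 595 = -0.04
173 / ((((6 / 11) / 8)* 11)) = 692 / 3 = 230.67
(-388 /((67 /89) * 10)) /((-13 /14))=241724 /4355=55.50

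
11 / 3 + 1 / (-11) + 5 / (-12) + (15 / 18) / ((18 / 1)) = 952 / 297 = 3.21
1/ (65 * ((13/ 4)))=0.00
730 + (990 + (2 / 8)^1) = 6881 / 4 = 1720.25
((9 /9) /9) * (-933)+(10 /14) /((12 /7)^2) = -14893 /144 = -103.42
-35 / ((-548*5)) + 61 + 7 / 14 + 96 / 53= 1839185 / 29044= 63.32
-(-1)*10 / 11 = 10 / 11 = 0.91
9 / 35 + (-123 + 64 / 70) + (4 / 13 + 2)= -54382 / 455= -119.52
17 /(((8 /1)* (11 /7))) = 119 /88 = 1.35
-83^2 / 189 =-6889 / 189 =-36.45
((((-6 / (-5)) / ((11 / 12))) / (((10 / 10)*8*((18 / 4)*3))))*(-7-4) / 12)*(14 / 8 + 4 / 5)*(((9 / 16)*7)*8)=-357 / 400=-0.89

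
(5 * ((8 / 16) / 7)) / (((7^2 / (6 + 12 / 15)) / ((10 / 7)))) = 170 / 2401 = 0.07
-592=-592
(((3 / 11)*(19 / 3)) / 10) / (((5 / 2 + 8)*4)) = 19 / 4620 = 0.00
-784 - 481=-1265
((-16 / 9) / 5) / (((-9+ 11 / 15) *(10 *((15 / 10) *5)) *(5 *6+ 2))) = 1 / 55800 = 0.00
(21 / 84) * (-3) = -3 / 4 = -0.75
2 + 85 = 87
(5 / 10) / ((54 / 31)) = 31 / 108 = 0.29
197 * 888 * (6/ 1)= 1049616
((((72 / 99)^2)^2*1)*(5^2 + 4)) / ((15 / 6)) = 237568 / 73205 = 3.25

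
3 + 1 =4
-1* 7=-7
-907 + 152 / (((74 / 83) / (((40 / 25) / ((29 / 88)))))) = -79.26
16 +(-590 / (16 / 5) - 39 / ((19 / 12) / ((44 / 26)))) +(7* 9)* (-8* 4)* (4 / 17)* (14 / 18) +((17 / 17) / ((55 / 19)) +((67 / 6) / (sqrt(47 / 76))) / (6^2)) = -82238439 / 142120 +67* sqrt(893) / 5076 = -578.26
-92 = -92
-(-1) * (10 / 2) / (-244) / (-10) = 1 / 488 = 0.00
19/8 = 2.38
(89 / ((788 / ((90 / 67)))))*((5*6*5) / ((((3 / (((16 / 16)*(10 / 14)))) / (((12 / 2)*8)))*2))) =12015000 / 92393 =130.04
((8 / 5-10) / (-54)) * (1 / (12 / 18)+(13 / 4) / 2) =35 / 72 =0.49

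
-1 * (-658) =658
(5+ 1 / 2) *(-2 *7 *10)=-770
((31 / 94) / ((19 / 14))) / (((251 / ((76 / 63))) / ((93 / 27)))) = 3844 / 955557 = 0.00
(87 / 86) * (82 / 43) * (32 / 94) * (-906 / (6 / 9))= -77560848 / 86903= -892.50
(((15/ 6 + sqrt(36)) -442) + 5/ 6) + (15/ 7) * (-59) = -11741/ 21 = -559.10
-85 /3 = -28.33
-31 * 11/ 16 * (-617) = 13149.81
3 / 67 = 0.04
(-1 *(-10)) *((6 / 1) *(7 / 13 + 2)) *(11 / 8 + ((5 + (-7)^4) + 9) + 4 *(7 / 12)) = 9578085 / 26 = 368387.88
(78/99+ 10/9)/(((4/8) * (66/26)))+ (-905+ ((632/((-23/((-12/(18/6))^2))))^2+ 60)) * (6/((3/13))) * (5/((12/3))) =21618920405849/3456486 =6254595.10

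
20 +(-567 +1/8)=-4375/8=-546.88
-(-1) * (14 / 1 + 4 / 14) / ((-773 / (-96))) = 9600 / 5411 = 1.77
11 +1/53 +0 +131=7527/53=142.02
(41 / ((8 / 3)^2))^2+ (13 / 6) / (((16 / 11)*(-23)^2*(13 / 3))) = 33.24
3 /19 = 0.16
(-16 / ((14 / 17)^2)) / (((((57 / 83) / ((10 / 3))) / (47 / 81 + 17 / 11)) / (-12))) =7269020480 / 2488563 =2920.97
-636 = -636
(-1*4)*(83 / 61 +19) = -4968 / 61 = -81.44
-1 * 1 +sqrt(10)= -1 +sqrt(10)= 2.16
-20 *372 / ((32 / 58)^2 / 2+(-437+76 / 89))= 17.06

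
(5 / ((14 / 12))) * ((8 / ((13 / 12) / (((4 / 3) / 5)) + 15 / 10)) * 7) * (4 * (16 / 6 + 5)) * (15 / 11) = 1766400 / 979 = 1804.29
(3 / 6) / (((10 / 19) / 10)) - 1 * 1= 17 / 2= 8.50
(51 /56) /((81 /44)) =187 /378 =0.49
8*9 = 72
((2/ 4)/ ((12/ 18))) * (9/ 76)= 27/ 304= 0.09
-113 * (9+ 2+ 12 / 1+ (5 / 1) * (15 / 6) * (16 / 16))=-8023 / 2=-4011.50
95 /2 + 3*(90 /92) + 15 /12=4755 /92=51.68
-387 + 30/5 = -381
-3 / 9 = -1 / 3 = -0.33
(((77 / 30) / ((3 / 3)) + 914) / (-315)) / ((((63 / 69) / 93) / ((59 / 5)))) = -1156716299 / 330750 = -3497.25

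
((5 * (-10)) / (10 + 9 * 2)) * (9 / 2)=-225 / 28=-8.04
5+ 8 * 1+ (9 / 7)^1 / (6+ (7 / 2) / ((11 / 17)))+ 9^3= 1303892 / 1757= 742.11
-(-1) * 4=4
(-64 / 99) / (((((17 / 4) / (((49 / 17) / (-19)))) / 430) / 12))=21575680 / 181203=119.07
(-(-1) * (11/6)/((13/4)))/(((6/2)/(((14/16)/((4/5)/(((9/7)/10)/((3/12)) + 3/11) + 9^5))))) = 0.00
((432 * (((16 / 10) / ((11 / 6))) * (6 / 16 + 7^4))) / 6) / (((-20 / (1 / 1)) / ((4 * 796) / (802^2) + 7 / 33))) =-31865285700 / 19456921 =-1637.74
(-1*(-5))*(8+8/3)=160/3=53.33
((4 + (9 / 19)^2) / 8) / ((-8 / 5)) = -7625 / 23104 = -0.33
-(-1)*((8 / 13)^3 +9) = 20285 / 2197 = 9.23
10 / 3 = 3.33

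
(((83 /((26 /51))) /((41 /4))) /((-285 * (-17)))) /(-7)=-166 /354445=-0.00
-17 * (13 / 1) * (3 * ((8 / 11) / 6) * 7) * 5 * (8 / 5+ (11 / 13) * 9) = -285124 / 11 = -25920.36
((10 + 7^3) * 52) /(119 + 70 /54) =152.59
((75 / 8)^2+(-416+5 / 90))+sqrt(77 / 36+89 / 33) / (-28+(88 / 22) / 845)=-188959 / 576 - 845 * sqrt(21065) / 1561296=-328.13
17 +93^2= 8666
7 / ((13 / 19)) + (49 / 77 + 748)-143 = 88069 / 143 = 615.87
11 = 11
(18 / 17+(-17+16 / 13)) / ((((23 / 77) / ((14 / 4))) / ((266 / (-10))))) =233054437 / 50830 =4584.98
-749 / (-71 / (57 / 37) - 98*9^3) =42693 / 4074821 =0.01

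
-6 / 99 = -2 / 33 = -0.06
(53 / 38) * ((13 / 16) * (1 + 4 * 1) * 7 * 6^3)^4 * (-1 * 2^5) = -1207192456241533125 / 19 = -63536445065343848.68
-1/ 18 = -0.06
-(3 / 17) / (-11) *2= 6 / 187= 0.03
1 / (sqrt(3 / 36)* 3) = 2* sqrt(3) / 3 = 1.15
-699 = -699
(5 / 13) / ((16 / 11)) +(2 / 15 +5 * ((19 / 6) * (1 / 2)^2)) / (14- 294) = 109117 / 436800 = 0.25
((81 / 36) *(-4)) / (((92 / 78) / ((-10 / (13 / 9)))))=1215 / 23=52.83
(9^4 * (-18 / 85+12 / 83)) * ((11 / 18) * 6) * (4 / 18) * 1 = -2534004 / 7055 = -359.18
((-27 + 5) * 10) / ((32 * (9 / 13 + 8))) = -715 / 904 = -0.79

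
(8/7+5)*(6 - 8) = -86/7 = -12.29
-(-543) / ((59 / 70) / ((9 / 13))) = 342090 / 767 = 446.01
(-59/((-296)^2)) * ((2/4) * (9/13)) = -531/2278016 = -0.00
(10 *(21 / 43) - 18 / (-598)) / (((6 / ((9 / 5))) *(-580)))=-189531 / 74570600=-0.00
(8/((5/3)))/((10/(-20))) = -48/5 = -9.60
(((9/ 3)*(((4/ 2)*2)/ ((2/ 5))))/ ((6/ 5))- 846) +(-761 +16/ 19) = -30042/ 19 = -1581.16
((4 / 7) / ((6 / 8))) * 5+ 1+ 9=290 / 21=13.81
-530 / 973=-0.54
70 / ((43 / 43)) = 70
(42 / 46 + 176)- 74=2367 / 23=102.91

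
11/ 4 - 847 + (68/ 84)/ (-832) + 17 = -14453729/ 17472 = -827.25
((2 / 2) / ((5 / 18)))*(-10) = -36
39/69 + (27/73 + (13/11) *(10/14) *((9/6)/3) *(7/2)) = 178215/73876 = 2.41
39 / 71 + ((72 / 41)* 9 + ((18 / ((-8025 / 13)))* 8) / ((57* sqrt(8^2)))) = 2419550089 / 147951575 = 16.35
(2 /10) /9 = 1 /45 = 0.02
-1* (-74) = 74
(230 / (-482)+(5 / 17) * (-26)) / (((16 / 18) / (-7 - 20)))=8088255 / 32776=246.77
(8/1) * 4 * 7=224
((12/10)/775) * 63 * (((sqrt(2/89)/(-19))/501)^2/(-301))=-12/149303611596625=-0.00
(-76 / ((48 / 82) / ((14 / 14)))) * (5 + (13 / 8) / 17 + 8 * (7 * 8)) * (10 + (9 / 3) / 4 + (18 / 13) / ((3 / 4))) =-31441807145 / 42432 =-740992.82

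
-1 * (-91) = 91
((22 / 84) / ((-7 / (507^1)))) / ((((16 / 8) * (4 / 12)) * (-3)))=1859 / 196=9.48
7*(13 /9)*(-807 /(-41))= 24479 /123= 199.02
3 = 3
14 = 14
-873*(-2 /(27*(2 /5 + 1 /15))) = 970 /7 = 138.57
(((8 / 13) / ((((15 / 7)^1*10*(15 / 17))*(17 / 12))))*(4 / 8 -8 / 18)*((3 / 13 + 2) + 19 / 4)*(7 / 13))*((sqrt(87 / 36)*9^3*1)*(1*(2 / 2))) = 5.44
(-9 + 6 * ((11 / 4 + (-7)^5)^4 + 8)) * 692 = 10594582792002803724615 / 32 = 331080712250087616394.22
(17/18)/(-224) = -17/4032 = -0.00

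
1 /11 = 0.09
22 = 22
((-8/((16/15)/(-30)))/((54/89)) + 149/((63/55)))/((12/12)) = 63115/126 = 500.91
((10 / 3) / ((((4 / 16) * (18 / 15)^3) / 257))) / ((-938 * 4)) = -160625 / 303912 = -0.53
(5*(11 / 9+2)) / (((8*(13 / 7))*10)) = 203 / 1872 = 0.11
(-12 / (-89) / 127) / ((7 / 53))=636 / 79121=0.01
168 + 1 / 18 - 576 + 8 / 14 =-51329 / 126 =-407.37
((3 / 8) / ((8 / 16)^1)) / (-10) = -3 / 40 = -0.08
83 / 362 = 0.23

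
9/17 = 0.53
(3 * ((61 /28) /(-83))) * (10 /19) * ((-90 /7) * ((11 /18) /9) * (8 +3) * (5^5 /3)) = 576640625 /1390914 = 414.58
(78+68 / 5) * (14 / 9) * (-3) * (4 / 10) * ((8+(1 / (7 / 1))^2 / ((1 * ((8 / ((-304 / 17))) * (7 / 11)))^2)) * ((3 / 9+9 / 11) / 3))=-14763325888 / 27259925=-541.58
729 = 729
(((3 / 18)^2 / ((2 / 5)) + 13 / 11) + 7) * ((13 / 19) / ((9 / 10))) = 424775 / 67716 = 6.27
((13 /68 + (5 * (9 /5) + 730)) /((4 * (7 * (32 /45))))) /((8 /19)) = 42976575 /487424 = 88.17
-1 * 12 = -12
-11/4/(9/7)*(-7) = 539/36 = 14.97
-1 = -1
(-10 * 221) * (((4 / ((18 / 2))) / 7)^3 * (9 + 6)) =-707200 / 83349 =-8.48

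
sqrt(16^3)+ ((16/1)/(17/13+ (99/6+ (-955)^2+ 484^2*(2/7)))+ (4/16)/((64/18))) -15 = 1119105632679/22806157184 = 49.07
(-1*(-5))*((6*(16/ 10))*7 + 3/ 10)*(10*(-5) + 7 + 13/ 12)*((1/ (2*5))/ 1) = -22635/ 16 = -1414.69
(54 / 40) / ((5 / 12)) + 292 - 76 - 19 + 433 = 15831 / 25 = 633.24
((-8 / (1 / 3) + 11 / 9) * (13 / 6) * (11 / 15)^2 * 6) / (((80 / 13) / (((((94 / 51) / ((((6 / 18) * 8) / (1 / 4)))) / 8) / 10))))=-39405223 / 705024000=-0.06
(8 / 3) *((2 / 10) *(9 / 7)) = 24 / 35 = 0.69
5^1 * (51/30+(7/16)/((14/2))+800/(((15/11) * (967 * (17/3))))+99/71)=304764509/18674704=16.32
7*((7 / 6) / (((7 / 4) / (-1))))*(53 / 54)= -371 / 81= -4.58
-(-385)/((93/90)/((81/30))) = 31185/31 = 1005.97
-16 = -16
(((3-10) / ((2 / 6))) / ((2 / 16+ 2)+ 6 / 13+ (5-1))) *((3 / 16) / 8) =-819 / 10960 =-0.07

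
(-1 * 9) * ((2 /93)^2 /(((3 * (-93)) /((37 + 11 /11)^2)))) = 5776 /268119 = 0.02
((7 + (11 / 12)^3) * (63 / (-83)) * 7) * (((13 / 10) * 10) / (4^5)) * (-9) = 25658997 / 5439488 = 4.72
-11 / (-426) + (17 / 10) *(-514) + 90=-1669439 / 2130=-783.77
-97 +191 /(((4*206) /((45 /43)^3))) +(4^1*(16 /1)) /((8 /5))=-3716879901 /65513768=-56.73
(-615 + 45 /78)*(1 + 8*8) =-79875 /2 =-39937.50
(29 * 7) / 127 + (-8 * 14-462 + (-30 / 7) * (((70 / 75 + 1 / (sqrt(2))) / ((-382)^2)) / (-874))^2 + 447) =-27200214405807207378839 / 216904886948230272960-sqrt(2) / 4066458322988944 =-125.40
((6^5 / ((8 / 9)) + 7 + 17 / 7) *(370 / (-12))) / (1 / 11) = -20791595 / 7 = -2970227.86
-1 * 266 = -266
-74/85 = -0.87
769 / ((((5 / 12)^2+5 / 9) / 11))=406032 / 35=11600.91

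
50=50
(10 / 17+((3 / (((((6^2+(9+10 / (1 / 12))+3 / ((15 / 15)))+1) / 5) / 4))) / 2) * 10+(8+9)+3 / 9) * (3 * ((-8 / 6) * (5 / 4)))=-848830 / 8619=-98.48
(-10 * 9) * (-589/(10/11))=58311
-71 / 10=-7.10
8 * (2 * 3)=48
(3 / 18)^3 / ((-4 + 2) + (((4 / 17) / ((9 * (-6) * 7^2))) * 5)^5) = -213147411894589835313 / 92079681938462809655216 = -0.00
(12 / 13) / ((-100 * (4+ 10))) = -3 / 4550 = -0.00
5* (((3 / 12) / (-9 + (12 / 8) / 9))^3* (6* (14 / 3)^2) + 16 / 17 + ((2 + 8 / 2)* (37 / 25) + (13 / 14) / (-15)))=25926948181 / 531490890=48.78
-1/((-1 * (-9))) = -1/9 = -0.11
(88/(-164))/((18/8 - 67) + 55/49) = 4312/511311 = 0.01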